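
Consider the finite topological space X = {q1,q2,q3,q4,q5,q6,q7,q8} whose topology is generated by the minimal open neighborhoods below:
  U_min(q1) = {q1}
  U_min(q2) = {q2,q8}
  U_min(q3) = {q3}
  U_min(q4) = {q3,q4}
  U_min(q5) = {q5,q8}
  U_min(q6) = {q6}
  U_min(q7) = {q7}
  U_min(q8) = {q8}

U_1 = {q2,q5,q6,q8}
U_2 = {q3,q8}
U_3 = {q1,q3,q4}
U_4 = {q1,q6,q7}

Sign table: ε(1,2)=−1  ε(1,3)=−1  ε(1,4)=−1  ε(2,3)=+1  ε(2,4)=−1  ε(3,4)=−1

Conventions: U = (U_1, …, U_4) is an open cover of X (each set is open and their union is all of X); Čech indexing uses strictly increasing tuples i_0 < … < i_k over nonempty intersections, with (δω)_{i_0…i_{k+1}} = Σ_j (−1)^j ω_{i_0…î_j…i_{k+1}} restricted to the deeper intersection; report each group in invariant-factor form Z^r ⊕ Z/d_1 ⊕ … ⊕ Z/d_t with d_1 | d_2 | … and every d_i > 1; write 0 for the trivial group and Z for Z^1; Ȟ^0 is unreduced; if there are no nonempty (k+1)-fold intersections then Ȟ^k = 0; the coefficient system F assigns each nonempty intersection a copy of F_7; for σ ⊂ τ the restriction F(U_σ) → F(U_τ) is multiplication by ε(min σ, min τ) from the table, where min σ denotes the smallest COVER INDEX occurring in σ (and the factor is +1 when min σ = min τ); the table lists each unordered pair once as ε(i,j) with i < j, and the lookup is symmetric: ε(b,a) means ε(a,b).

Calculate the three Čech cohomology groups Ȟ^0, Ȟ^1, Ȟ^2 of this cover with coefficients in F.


Ȟ^0(U;F) ≅ 0, Ȟ^1(U;F) ≅ 0, Ȟ^2(U;F) ≅ 0

intersection data:
  U12={q8} U14={q6} U23={q3} U34={q1}
C dims 4,4; δ0: rk_F7 4
Ȟ^0 = (4 − 4) − 0 = 0, so Ȟ^0 ≅ 0
Ȟ^1 = (4 − 0) − 4 = 0, so Ȟ^1 ≅ 0
Ȟ^2 = (0 − 0) − 0 = 0, so Ȟ^2 ≅ 0


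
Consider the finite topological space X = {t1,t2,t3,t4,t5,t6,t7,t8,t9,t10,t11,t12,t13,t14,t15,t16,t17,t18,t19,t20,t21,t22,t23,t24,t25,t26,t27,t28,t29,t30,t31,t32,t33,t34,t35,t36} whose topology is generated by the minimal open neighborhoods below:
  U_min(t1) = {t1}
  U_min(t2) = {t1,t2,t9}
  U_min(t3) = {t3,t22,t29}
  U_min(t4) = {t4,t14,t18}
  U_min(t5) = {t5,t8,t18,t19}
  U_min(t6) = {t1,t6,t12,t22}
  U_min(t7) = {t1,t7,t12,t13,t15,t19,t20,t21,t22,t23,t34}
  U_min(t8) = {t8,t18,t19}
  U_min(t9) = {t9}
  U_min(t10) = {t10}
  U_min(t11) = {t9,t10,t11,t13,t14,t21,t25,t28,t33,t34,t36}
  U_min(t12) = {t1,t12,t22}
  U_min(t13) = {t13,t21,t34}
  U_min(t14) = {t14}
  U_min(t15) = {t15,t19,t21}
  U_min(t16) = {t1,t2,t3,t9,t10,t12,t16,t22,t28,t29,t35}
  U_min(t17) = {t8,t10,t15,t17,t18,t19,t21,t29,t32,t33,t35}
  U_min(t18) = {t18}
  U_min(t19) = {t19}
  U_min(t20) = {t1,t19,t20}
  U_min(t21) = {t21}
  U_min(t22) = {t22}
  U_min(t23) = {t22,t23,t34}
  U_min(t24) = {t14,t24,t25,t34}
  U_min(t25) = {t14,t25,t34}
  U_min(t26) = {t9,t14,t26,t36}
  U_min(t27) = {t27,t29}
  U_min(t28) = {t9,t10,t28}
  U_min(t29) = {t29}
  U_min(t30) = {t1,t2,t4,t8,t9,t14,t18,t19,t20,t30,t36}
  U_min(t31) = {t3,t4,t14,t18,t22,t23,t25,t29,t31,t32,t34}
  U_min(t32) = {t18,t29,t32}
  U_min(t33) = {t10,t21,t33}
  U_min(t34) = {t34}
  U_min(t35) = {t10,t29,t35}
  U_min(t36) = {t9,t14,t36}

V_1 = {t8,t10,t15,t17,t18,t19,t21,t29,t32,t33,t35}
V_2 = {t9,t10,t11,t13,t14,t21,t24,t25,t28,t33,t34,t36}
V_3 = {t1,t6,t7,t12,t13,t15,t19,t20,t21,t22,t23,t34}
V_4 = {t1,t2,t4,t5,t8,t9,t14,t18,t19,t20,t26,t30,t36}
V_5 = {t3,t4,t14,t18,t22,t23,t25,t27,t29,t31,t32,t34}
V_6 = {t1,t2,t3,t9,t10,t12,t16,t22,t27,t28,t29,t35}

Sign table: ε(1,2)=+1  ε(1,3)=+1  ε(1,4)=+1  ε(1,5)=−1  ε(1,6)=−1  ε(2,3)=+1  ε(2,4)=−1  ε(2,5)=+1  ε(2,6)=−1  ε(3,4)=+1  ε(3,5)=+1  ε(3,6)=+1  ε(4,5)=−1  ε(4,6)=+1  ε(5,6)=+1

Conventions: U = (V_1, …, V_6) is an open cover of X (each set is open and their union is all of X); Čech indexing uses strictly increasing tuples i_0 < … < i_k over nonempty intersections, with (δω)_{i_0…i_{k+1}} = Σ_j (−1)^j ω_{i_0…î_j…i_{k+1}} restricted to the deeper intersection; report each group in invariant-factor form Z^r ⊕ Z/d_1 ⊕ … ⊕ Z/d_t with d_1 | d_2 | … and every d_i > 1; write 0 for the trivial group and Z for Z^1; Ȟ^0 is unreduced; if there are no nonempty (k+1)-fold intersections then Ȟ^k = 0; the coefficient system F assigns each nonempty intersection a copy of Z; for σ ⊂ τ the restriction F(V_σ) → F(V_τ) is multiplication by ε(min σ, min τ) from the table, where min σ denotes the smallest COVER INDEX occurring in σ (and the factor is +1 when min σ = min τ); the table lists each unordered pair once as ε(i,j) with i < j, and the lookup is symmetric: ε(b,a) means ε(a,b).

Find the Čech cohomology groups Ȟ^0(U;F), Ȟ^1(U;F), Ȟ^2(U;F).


nerve simplices:
  V12={t10,t21,t33} V13={t15,t19,t21} V14={t8,t18,t19} V15={t18,t29,t32} V16={t10,t29,t35} V23={t13,t21,t34} V24={t9,t14,t36} V25={t14,t25,t34} V26={t9,t10,t28} V34={t1,t19,t20} V35={t22,t23,t34} V36={t1,t12,t22} V45={t4,t14,t18} V46={t1,t2,t9} V56={t3,t22,t27,t29}
  V123={t21} V126={t10} V134={t19} V145={t18} V156={t29} V235={t34} V245={t14} V246={t9} V346={t1} V356={t22}
C dims 6,15,10; δ0: rk 6, SNF 1^5·2; δ1: rk 9, SNF 1^9
degree 0: 6−6−0 = 0 → Ȟ^0 ≅ 0
degree 1: 15−9−6 = 0 plus torsion [2] → Ȟ^1 ≅ Z/2
degree 2: 10−0−9 = 1 → Ȟ^2 ≅ Z

Ȟ^0 ≅ 0, Ȟ^1 ≅ Z/2 and Ȟ^2 ≅ Z


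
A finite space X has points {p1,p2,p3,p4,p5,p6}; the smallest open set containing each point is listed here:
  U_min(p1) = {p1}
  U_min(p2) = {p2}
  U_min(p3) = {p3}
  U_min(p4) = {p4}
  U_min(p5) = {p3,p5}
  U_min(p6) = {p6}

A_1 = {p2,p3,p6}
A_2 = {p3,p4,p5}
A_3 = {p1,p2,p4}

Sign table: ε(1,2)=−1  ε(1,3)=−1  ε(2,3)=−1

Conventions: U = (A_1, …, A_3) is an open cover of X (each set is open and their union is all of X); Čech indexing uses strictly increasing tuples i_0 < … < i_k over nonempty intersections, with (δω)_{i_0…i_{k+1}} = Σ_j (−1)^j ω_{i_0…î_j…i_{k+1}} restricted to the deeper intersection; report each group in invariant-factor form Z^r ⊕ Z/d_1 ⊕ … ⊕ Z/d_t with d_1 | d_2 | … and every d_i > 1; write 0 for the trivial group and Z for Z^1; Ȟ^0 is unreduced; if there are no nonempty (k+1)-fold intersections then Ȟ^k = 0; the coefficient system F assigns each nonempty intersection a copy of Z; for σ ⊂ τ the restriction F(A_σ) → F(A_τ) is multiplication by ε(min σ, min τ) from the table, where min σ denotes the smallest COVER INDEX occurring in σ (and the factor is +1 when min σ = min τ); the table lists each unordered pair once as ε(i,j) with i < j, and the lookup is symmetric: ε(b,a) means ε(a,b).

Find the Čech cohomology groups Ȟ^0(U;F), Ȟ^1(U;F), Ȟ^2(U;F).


Ȟ^0 ≅ 0, Ȟ^1 ≅ Z/2 and Ȟ^2 ≅ 0

intersection data:
  A12={p3} A13={p2} A23={p4}
C dims 3,3; δ0: rk 3, SNF 1^2·2
Ȟ^0 = (3 − 3) − 0 = 0, so Ȟ^0 ≅ 0
Ȟ^1 = (3 − 0) − 3 = 0 plus torsion [2], so Ȟ^1 ≅ Z/2
Ȟ^2 = (0 − 0) − 0 = 0, so Ȟ^2 ≅ 0


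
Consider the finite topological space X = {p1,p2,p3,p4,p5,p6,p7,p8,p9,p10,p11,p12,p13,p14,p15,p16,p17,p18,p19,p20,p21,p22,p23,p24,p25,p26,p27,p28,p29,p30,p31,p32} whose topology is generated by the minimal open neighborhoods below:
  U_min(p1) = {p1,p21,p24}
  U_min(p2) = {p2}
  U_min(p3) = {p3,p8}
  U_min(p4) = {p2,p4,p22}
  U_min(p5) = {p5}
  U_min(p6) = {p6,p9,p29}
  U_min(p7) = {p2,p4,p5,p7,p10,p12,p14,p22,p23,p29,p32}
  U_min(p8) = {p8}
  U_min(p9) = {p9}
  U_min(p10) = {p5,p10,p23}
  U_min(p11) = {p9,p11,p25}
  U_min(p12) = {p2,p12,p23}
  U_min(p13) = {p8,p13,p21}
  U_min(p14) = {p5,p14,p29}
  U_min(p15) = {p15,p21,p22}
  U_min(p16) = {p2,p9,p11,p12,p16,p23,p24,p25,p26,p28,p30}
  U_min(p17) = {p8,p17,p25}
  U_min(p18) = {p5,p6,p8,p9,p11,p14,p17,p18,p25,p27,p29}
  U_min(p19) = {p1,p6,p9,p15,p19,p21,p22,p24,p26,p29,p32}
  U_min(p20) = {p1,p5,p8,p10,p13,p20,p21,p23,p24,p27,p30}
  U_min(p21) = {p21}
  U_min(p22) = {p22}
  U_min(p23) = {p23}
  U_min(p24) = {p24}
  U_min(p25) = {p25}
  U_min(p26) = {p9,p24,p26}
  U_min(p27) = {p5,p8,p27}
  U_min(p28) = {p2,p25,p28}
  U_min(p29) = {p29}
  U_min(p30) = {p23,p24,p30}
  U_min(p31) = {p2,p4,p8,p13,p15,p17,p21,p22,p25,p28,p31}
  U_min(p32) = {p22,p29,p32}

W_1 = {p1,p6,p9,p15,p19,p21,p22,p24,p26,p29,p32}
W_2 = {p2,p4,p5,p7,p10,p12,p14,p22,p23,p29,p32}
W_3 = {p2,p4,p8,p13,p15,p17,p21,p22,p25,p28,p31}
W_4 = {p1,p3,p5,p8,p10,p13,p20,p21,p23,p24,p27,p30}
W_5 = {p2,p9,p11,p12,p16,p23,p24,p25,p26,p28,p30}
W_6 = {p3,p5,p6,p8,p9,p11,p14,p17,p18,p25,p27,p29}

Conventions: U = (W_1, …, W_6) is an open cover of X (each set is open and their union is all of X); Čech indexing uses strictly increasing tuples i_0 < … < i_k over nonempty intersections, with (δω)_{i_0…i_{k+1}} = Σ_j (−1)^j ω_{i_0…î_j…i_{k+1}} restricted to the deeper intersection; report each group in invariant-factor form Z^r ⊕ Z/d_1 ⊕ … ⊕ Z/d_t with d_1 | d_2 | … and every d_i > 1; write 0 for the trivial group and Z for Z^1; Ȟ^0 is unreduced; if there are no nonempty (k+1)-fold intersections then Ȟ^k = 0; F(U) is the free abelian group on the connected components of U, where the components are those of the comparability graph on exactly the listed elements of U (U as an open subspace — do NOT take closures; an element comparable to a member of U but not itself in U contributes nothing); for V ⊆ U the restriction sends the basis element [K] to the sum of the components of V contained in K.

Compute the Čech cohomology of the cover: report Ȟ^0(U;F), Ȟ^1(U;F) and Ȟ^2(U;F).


nerve of the cover:
  W12={p22,p29,p32} W13={p15,p21,p22} W14={p1,p21,p24} W15={p9,p24,p26} W16={p6,p9,p29} W23={p2,p4,p22} W24={p5,p10,p23} W25={p2,p12,p23} W26={p5,p14,p29} W34={p8,p13,p21} W35={p2,p25,p28} W36={p8,p17,p25} W45={p23,p24,p30} W46={p3,p5,p8,p27} W56={p9,p11,p25}
  W123={p22} W126={p29} W134={p21} W145={p24} W156={p9} W235={p2} W245={p23} W246={p5} W346={p8} W356={p25}
components per intersection:
  W1: {p1,p6,p9,p15,p19,p21,p22,p24,p26,p29,p32}
  W2: {p2,p4,p5,p7,p10,p12,p14,p22,p23,p29,p32}
  W3: {p2,p4,p8,p13,p15,p17,p21,p22,p25,p28,p31}
  W4: {p1,p3,p5,p8,p10,p13,p20,p21,p23,p24,p27,p30}
  W5: {p2,p9,p11,p12,p16,p23,p24,p25,p26,p28,p30}
  W6: {p3,p5,p6,p8,p9,p11,p14,p17,p18,p25,p27,p29}
  W12: {p22,p29,p32}
  W13: {p15,p21,p22}
  W14: {p1,p21,p24}
  W15: {p9,p24,p26}
  W16: {p6,p9,p29}
  W23: {p2,p4,p22}
  W24: {p5,p10,p23}
  W25: {p2,p12,p23}
  W26: {p5,p14,p29}
  W34: {p8,p13,p21}
  W35: {p2,p25,p28}
  W36: {p8,p17,p25}
  W45: {p23,p24,p30}
  W46: {p3,p5,p8,p27}
  W56: {p9,p11,p25}
  W123: {p22}
  W126: {p29}
  W134: {p21}
  W145: {p24}
  W156: {p9}
  W235: {p2}
  W245: {p23}
  W246: {p5}
  W346: {p8}
  W356: {p25}
C dims 6,15,10; δ0: rk 5, SNF 1^5; δ1: rk 10, SNF 1^9·2
Ȟ^0 = (6 − 5) − 0 = 1, so Ȟ^0 ≅ Z
Ȟ^1 = (15 − 10) − 5 = 0, so Ȟ^1 ≅ 0
Ȟ^2 = (10 − 0) − 10 = 0 plus torsion [2], so Ȟ^2 ≅ Z/2

Ȟ^0 ≅ Z,  Ȟ^1 ≅ 0,  Ȟ^2 ≅ Z/2


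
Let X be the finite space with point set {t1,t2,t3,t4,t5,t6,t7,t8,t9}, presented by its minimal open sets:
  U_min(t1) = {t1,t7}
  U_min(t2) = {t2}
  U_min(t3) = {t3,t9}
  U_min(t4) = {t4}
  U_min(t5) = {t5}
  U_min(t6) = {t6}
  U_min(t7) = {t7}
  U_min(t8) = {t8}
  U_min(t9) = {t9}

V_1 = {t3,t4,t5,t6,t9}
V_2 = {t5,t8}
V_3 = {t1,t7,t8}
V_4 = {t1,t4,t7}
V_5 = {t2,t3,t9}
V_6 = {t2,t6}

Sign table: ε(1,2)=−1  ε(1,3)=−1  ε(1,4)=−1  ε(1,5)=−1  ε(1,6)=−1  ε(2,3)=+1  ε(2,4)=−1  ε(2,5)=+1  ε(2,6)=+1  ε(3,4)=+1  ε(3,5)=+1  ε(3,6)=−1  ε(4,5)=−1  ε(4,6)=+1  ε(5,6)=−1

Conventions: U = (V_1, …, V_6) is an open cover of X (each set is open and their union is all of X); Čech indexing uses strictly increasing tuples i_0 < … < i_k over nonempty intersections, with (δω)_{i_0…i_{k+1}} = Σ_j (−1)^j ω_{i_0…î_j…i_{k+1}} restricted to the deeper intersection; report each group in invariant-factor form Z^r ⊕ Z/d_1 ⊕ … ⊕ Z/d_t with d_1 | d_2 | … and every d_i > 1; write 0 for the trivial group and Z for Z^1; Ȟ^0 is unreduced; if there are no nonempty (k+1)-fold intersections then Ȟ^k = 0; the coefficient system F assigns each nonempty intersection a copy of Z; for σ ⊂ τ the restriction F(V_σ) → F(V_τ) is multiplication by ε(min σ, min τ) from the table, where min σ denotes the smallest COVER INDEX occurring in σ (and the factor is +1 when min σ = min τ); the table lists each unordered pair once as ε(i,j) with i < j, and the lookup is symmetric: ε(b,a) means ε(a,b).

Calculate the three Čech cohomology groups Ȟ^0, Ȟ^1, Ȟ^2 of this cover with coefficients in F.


Ȟ^0(U;F) ≅ 0,  Ȟ^1(U;F) ≅ Z ⊕ Z/2,  Ȟ^2(U;F) ≅ 0

cover nerve:
  V12={t5} V14={t4} V15={t3,t9} V16={t6} V23={t8} V34={t1,t7} V56={t2}
C dims 6,7; δ0: rk 6, SNF 1^5·2
Ȟ^0: (6−6)−0=0 ⇒ 0
Ȟ^1: (7−0)−6=1 plus torsion [2] ⇒ Z ⊕ Z/2
Ȟ^2: (0−0)−0=0 ⇒ 0


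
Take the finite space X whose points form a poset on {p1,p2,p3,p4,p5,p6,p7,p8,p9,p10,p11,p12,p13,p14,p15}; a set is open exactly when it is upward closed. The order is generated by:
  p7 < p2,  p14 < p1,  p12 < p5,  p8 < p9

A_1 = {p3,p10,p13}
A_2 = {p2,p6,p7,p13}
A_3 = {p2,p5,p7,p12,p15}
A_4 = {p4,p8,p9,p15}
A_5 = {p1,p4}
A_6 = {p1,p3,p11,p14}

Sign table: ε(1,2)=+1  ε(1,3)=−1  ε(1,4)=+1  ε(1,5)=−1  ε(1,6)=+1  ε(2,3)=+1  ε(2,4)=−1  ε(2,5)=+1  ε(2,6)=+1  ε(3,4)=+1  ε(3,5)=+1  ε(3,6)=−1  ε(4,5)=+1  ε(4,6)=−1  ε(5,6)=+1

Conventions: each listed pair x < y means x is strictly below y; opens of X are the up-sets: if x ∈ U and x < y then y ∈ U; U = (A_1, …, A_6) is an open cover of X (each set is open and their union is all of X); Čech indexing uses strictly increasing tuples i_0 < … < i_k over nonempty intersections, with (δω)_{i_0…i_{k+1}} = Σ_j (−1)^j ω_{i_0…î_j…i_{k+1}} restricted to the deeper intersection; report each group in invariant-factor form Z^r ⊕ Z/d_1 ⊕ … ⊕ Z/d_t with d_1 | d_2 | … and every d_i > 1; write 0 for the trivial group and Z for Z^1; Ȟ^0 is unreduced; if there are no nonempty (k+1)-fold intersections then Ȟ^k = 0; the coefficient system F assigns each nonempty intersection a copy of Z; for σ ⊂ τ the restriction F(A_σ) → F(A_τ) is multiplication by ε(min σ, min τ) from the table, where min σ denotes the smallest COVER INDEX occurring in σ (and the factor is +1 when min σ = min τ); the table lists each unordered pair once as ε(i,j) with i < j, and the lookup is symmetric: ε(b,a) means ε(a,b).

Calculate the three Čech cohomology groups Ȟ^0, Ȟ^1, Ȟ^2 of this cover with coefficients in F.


Ȟ^0(U;F) ≅ Z, Ȟ^1(U;F) ≅ Z, Ȟ^2(U;F) ≅ 0

cover nerve:
  A12={p13} A16={p3} A23={p2,p7} A34={p15} A45={p4} A56={p1}
C dims 6,6; δ0: rk 5, SNF 1^5
Ȟ^0: (6−5)−0=1 ⇒ Z
Ȟ^1: (6−0)−5=1 ⇒ Z
Ȟ^2: (0−0)−0=0 ⇒ 0


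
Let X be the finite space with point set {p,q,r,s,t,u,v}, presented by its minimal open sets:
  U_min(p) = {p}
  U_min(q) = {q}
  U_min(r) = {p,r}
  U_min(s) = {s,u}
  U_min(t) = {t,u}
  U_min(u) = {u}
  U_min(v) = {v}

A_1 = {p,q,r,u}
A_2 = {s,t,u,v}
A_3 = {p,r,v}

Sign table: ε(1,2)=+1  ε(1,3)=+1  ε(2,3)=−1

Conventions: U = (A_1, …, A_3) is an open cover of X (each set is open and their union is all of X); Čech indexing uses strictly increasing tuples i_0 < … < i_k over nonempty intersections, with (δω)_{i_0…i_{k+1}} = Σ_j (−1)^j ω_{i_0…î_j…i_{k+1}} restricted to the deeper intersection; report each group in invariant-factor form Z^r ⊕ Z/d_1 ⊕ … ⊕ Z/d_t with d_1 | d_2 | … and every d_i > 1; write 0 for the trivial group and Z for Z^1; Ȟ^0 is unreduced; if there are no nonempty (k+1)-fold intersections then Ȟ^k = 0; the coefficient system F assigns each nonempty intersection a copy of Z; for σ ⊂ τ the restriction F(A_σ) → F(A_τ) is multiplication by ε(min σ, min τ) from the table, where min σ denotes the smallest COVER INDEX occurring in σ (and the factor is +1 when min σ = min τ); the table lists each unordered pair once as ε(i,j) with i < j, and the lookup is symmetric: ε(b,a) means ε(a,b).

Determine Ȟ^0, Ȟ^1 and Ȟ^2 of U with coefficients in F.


Ȟ^0 ≅ 0, Ȟ^1 ≅ Z/2 and Ȟ^2 ≅ 0

nonempty overlaps:
  A12={u} A13={p,r} A23={v}
C dims 3,3; δ0: rk 3, SNF 1^2·2
degree 0: 3−3−0 = 0 → Ȟ^0 ≅ 0
degree 1: 3−0−3 = 0 plus torsion [2] → Ȟ^1 ≅ Z/2
degree 2: 0−0−0 = 0 → Ȟ^2 ≅ 0


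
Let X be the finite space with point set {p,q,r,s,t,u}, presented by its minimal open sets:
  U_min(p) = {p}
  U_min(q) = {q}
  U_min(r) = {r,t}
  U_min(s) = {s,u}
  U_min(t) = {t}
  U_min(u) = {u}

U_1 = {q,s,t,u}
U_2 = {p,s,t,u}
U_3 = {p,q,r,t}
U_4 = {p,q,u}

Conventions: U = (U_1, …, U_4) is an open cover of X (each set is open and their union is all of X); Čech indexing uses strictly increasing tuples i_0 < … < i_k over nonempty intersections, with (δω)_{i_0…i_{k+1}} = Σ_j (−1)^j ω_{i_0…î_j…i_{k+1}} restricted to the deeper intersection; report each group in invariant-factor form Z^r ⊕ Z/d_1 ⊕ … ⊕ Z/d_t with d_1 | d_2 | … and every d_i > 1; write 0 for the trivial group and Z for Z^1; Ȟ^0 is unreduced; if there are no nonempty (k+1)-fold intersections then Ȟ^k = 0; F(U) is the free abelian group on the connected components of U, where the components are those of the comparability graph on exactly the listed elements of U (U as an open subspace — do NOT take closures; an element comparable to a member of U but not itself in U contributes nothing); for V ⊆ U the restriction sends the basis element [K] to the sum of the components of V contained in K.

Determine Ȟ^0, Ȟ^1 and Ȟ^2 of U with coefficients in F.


Ȟ^0 ≅ Z^4,  Ȟ^1 ≅ 0,  Ȟ^2 ≅ 0

nonempty intersections:
  U12={s,t,u} U13={q,t} U14={q,u} U23={p,t} U24={p,u} U34={p,q}
  U123={t} U124={u} U134={q} U234={p}
components per intersection:
  U1: {q} {s,u} {t}
  U2: {p} {s,u} {t}
  U3: {p} {q} {r,t}
  U4: {p} {q} {u}
  U12: {s,u} {t}
  U13: {q} {t}
  U14: {q} {u}
  U23: {p} {t}
  U24: {p} {u}
  U34: {p} {q}
  U123: {t}
  U124: {u}
  U134: {q}
  U234: {p}
C dims 12,12,4; δ0: rk 8, SNF 1^8; δ1: rk 4, SNF 1^4
Ȟ^0: (12−8)−0=4 ⇒ Z^4
Ȟ^1: (12−4)−8=0 ⇒ 0
Ȟ^2: (4−0)−4=0 ⇒ 0


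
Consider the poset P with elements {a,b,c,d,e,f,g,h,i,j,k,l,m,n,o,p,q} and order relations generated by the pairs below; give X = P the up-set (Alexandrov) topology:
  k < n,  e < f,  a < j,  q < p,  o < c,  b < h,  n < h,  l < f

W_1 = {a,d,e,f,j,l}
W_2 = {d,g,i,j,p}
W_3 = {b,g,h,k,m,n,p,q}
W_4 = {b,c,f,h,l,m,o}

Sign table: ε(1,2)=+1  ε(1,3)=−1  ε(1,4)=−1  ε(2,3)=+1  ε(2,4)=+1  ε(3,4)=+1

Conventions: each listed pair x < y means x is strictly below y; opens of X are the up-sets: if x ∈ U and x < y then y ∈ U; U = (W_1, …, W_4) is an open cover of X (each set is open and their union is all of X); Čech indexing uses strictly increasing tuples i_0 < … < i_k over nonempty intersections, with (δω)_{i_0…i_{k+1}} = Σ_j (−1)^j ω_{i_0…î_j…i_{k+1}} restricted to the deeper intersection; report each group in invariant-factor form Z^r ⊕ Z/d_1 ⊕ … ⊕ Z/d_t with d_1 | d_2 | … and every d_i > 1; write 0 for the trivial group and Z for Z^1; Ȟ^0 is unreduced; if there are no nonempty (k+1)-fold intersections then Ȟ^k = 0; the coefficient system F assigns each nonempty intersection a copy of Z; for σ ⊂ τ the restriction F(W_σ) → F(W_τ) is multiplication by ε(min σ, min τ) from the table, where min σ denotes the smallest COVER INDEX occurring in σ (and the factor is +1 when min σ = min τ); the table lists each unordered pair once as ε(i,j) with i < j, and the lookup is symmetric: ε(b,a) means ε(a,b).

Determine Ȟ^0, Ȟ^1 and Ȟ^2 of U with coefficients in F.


nerve simplices:
  W12={d,j} W14={f,l} W23={g,p} W34={b,h,m}
C dims 4,4; δ0: rk 4, SNF 1^3·2
degree 0: 4−4−0 = 0 → Ȟ^0 ≅ 0
degree 1: 4−0−4 = 0 plus torsion [2] → Ȟ^1 ≅ Z/2
degree 2: 0−0−0 = 0 → Ȟ^2 ≅ 0

Ȟ^0 ≅ 0; Ȟ^1 ≅ Z/2; Ȟ^2 ≅ 0


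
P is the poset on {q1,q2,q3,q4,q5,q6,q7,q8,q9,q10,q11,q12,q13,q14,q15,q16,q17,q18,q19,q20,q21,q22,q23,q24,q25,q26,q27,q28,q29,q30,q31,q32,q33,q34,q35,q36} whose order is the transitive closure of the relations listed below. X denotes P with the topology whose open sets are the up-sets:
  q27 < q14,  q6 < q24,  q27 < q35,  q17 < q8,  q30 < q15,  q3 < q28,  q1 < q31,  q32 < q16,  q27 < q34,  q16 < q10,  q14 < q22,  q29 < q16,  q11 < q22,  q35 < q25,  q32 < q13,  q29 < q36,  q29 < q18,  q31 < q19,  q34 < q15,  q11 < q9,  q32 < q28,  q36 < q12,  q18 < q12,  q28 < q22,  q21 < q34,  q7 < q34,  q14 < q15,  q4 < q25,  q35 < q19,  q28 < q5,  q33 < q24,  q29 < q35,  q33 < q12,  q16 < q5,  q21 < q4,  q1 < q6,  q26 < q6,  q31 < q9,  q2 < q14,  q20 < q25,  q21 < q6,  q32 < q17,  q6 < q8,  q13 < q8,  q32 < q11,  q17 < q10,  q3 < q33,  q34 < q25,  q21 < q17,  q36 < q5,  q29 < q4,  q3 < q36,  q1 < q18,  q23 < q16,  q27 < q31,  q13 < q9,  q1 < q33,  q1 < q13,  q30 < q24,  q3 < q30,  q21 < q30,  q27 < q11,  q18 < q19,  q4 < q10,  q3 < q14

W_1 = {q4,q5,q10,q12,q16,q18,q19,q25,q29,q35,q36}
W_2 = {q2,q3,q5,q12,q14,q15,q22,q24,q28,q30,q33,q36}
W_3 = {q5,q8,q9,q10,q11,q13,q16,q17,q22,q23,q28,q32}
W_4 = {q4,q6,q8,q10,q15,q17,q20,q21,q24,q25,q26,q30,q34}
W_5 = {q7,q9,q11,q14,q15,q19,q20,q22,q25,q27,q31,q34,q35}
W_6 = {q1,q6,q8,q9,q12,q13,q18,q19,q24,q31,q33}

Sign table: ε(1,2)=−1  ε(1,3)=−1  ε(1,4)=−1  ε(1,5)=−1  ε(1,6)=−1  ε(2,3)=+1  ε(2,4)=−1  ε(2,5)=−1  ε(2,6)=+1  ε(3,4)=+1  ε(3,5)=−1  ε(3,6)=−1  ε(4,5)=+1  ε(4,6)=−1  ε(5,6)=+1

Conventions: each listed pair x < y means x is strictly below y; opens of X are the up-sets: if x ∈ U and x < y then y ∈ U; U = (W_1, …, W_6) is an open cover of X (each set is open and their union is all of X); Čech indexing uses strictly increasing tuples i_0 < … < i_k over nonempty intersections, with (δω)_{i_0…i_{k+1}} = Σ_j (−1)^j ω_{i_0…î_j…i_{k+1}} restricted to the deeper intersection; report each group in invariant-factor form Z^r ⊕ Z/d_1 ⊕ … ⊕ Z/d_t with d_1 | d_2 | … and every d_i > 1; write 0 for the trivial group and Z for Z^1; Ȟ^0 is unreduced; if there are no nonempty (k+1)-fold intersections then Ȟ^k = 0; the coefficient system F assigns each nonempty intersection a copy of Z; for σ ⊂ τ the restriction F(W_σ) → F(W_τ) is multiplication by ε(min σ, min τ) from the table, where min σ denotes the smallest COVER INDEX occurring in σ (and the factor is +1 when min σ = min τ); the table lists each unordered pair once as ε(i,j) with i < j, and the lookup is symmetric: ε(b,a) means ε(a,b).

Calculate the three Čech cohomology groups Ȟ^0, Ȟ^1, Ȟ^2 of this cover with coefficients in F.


Ȟ^0 = 0; Ȟ^1 = Z/2; Ȟ^2 = Z

nerve simplices:
  W12={q5,q12,q36} W13={q5,q10,q16} W14={q4,q10,q25} W15={q19,q25,q35} W16={q12,q18,q19} W23={q5,q22,q28} W24={q15,q24,q30} W25={q14,q15,q22} W26={q12,q24,q33} W34={q8,q10,q17} W35={q9,q11,q22} W36={q8,q9,q13} W45={q15,q20,q25,q34} W46={q6,q8,q24} W56={q9,q19,q31}
  W123={q5} W126={q12} W134={q10} W145={q25} W156={q19} W235={q22} W245={q15} W246={q24} W346={q8} W356={q9}
C dims 6,15,10; δ0: rk 6, SNF 1^5·2; δ1: rk 9, SNF 1^9
degree 0: 6−6−0 = 0 → Ȟ^0 ≅ 0
degree 1: 15−9−6 = 0 plus torsion [2] → Ȟ^1 ≅ Z/2
degree 2: 10−0−9 = 1 → Ȟ^2 ≅ Z


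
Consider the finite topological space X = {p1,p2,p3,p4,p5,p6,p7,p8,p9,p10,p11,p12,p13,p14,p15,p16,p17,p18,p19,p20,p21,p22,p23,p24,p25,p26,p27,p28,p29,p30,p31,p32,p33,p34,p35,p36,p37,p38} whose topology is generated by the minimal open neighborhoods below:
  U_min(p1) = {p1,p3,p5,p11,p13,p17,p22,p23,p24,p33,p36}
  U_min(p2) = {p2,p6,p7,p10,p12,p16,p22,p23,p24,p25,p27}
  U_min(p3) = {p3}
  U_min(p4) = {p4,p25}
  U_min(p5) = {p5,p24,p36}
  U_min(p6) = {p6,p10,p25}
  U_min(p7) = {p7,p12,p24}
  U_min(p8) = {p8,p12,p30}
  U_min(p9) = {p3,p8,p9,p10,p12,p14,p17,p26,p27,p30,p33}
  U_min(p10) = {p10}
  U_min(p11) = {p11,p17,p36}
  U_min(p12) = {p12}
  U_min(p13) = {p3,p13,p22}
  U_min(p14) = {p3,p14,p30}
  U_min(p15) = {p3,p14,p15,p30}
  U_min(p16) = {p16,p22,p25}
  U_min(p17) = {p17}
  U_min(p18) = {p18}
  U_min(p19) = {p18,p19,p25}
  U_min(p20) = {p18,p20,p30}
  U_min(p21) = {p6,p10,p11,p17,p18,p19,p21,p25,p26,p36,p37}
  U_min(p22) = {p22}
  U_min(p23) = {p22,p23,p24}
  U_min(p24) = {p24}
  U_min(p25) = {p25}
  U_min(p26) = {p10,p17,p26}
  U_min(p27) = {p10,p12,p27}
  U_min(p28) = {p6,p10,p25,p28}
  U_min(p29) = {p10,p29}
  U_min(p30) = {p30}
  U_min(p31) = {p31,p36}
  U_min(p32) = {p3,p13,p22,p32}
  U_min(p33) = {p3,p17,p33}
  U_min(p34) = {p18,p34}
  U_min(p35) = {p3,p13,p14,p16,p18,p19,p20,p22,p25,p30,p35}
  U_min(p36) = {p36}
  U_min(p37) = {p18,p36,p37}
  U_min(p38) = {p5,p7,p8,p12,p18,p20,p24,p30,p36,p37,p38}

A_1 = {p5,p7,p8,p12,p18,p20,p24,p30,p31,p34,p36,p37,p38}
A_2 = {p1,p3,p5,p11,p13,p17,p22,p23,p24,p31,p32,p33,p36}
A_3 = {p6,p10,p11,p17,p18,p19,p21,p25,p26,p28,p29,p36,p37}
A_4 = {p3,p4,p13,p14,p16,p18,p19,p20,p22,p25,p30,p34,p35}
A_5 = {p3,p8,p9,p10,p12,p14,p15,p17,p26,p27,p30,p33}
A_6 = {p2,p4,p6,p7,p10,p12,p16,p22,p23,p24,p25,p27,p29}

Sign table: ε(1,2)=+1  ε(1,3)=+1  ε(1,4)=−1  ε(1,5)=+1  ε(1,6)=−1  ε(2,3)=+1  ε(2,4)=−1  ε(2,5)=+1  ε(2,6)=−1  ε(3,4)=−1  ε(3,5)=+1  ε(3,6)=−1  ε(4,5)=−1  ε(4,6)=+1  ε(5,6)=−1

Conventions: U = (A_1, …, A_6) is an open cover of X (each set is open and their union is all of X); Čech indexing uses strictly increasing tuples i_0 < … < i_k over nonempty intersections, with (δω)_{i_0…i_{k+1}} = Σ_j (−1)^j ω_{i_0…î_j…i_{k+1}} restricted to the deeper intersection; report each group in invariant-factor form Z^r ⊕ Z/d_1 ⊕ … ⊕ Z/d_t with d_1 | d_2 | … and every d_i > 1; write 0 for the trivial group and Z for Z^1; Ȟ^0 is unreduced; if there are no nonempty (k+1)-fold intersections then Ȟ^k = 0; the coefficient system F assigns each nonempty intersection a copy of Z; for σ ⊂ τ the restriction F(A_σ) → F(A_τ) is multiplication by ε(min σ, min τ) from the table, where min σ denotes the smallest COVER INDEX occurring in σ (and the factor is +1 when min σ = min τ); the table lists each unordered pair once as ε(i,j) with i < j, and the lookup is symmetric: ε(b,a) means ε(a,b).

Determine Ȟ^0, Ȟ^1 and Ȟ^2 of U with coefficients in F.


cover nerve:
  A12={p5,p24,p31,p36} A13={p18,p36,p37} A14={p18,p20,p30,p34} A15={p8,p12,p30} A16={p7,p12,p24} A23={p11,p17,p36} A24={p3,p13,p22} A25={p3,p17,p33} A26={p22,p23,p24} A34={p18,p19,p25} A35={p10,p17,p26} A36={p6,p10,p25,p29} A45={p3,p14,p30} A46={p4,p16,p22,p25} A56={p10,p12,p27}
  A123={p36} A126={p24} A134={p18} A145={p30} A156={p12} A235={p17} A245={p3} A246={p22} A346={p25} A356={p10}
C dims 6,15,10; δ0: rk 5, SNF 1^5; δ1: rk 10, SNF 1^9·2
Ȟ^0: (6−5)−0=1 ⇒ Z
Ȟ^1: (15−10)−5=0 ⇒ 0
Ȟ^2: (10−0)−10=0 plus torsion [2] ⇒ Z/2

Ȟ^0 = Z, Ȟ^1 = 0, Ȟ^2 = Z/2


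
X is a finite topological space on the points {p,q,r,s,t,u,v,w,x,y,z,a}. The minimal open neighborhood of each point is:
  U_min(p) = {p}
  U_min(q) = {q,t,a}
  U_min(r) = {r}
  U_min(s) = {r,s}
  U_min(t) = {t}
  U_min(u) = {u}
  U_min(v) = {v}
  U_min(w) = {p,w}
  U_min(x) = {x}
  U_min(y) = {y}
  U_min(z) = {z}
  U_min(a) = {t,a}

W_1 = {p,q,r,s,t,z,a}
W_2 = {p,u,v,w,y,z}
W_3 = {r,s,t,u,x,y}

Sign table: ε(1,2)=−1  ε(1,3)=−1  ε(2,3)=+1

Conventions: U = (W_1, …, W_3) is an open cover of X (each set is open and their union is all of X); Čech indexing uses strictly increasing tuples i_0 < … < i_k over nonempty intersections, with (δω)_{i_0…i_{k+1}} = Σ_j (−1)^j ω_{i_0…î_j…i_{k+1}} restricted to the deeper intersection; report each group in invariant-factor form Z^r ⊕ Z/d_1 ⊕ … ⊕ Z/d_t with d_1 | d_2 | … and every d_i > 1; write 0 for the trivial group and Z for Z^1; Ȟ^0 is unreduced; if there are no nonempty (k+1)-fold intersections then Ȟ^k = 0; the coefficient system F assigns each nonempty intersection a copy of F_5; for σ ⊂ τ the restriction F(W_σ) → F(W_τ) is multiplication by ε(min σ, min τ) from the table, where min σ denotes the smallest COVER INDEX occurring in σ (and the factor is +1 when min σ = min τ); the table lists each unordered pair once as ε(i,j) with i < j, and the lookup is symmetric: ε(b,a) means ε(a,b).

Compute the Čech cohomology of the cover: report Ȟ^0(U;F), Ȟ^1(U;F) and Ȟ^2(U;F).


cover nerve:
  W12={p,z} W13={r,s,t} W23={u,y}
C dims 3,3; δ0: rk_F5 2
Ȟ^0: (3−2)−0=1 ⇒ Z/5
Ȟ^1: (3−0)−2=1 ⇒ Z/5
Ȟ^2: (0−0)−0=0 ⇒ 0

Ȟ^0(U;F) ≅ Z/5, Ȟ^1(U;F) ≅ Z/5 and Ȟ^2(U;F) ≅ 0


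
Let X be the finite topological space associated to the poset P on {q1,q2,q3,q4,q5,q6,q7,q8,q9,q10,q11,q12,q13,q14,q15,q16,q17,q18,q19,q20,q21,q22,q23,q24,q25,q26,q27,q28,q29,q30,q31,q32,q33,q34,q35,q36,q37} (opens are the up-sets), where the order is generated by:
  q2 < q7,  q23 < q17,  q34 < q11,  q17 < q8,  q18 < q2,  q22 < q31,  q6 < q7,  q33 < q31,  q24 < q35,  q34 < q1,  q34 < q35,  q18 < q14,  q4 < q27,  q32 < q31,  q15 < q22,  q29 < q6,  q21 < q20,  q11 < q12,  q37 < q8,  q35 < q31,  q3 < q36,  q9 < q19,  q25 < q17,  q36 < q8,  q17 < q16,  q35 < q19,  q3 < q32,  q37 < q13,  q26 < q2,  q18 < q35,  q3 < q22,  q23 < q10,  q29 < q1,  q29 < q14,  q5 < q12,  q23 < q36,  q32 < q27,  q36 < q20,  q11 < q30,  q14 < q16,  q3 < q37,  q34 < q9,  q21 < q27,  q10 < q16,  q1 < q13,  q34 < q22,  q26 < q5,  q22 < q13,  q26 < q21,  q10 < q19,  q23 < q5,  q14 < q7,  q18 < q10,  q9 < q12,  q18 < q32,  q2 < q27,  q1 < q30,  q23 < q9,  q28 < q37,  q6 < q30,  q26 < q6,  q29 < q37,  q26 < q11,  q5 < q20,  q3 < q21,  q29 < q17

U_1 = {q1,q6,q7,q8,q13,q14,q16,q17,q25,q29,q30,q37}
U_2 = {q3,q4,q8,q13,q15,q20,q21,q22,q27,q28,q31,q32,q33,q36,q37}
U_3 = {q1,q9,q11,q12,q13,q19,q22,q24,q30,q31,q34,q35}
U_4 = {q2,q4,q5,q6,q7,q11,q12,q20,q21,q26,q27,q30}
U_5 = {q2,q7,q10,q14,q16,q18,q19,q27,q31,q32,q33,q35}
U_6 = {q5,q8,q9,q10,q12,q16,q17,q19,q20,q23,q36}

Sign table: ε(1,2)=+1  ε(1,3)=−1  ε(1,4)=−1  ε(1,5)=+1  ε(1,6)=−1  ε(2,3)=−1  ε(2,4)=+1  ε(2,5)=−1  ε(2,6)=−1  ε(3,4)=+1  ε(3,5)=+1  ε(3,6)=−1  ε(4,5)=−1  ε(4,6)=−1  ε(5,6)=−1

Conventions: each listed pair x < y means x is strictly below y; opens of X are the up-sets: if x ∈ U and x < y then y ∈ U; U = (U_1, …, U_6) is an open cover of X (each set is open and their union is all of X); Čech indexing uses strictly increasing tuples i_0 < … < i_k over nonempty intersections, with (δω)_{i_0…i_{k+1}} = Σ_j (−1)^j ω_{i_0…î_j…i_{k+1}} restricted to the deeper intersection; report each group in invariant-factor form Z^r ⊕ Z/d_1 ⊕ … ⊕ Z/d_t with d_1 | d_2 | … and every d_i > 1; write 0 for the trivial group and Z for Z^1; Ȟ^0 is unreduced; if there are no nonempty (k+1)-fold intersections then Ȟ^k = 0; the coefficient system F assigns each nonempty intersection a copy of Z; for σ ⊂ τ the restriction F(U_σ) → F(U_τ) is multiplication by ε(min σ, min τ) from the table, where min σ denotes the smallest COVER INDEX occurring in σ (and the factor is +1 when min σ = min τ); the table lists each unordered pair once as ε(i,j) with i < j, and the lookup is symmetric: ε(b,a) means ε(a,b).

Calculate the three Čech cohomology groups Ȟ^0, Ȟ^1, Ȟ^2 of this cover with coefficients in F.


Ȟ^0(U;F) ≅ 0,  Ȟ^1(U;F) ≅ Z/2,  Ȟ^2(U;F) ≅ Z

nonempty intersections:
  U12={q8,q13,q37} U13={q1,q13,q30} U14={q6,q7,q30} U15={q7,q14,q16} U16={q8,q16,q17} U23={q13,q22,q31} U24={q4,q20,q21,q27} U25={q27,q31,q32,q33} U26={q8,q20,q36} U34={q11,q12,q30} U35={q19,q31,q35} U36={q9,q12,q19} U45={q2,q7,q27} U46={q5,q12,q20} U56={q10,q16,q19}
  U123={q13} U126={q8} U134={q30} U145={q7} U156={q16} U235={q31} U245={q27} U246={q20} U346={q12} U356={q19}
C dims 6,15,10; δ0: rk 6, SNF 1^5·2; δ1: rk 9, SNF 1^9
Ȟ^0: (6−6)−0=0 ⇒ 0
Ȟ^1: (15−9)−6=0 plus torsion [2] ⇒ Z/2
Ȟ^2: (10−0)−9=1 ⇒ Z


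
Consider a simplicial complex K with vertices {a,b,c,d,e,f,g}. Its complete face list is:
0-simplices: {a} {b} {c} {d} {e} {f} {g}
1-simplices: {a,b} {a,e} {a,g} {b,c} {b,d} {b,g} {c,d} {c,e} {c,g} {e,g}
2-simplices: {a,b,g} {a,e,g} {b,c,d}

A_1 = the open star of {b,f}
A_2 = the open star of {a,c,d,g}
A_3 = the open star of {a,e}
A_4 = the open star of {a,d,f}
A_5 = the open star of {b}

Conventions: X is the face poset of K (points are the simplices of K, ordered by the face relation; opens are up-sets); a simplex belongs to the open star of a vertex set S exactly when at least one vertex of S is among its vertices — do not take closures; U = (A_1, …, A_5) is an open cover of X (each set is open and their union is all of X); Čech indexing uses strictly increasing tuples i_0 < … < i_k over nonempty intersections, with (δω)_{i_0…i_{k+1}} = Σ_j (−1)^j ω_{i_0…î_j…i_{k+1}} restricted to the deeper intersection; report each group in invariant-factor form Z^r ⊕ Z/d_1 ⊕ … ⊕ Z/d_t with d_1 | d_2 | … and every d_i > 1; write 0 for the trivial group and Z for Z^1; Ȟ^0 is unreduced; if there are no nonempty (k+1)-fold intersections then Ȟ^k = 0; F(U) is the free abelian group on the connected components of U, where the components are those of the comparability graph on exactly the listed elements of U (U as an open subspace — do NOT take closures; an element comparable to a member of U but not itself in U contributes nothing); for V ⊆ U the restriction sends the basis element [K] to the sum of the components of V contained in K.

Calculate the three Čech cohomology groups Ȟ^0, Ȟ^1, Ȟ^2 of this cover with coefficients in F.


Ȟ^0 ≅ Z^2; Ȟ^1 ≅ Z^2; Ȟ^2 ≅ 0

nerve of the cover:
  A1={{b},{f},{a,b},{b,c},{b,d},{b,g},{a,b,g},{b,c,d}} A2={{a},{c},{d},{g},{a,b},{a,e},{a,g},{b,c},{b,d},{b,g},{c,d},{c,e},{c,g},{e,g},{a,b,g},{a,e,g},{b,c,d}} A3={{a},{e},{a,b},{a,e},{a,g},{c,e},{e,g},{a,b,g},{a,e,g}} A4={{a},{d},{f},{a,b},{a,e},{a,g},{b,d},{c,d},{a,b,g},{a,e,g},{b,c,d}} A5={{b},{a,b},{b,c},{b,d},{b,g},{a,b,g},{b,c,d}}
  A12={{a,b},{b,c},{b,d},{b,g},{a,b,g},{b,c,d}} A13={{a,b},{a,b,g}} A14={{f},{a,b},{b,d},{a,b,g},{b,c,d}} A15={{b},{a,b},{b,c},{b,d},{b,g},{a,b,g},{b,c,d}} A23={{a},{a,b},{a,e},{a,g},{c,e},{e,g},{a,b,g},{a,e,g}} A24={{a},{d},{a,b},{a,e},{a,g},{b,d},{c,d},{a,b,g},{a,e,g},{b,c,d}} A25={{a,b},{b,c},{b,d},{b,g},{a,b,g},{b,c,d}} A34={{a},{a,b},{a,e},{a,g},{a,b,g},{a,e,g}} A35={{a,b},{a,b,g}} A45={{a,b},{b,d},{a,b,g},{b,c,d}}
  A123={{a,b},{a,b,g}} A124={{a,b},{b,d},{a,b,g},{b,c,d}} A125={{a,b},{b,c},{b,d},{b,g},{a,b,g},{b,c,d}} A134={{a,b},{a,b,g}} A135={{a,b},{a,b,g}} A145={{a,b},{b,d},{a,b,g},{b,c,d}} A234={{a},{a,b},{a,e},{a,g},{a,b,g},{a,e,g}} A235={{a,b},{a,b,g}} A245={{a,b},{b,d},{a,b,g},{b,c,d}} A345={{a,b},{a,b,g}}
  A1234={{a,b},{a,b,g}} A1235={{a,b},{a,b,g}} A1245={{a,b},{b,d},{a,b,g},{b,c,d}} A1345={{a,b},{a,b,g}} A2345={{a,b},{a,b,g}}
  A12345={{a,b},{a,b,g}}
components per intersection:
  A1: {{b},{a,b},{b,c},{b,d},{b,g},{a,b,g},{b,c,d}} {{f}}
  A2: {{a},{c},{d},{g},{a,b},{a,e},{a,g},{b,c},{b,d},{b,g},{c,d},{c,e},{c,g},{e,g},{a,b,g},{a,e,g},{b,c,d}}
  A3: {{a},{e},{a,b},{a,e},{a,g},{c,e},{e,g},{a,b,g},{a,e,g}}
  A4: {{a},{a,b},{a,e},{a,g},{a,b,g},{a,e,g}} {{d},{b,d},{c,d},{b,c,d}} {{f}}
  A5: {{b},{a,b},{b,c},{b,d},{b,g},{a,b,g},{b,c,d}}
  A12: {{a,b},{b,g},{a,b,g}} {{b,c},{b,d},{b,c,d}}
  A13: {{a,b},{a,b,g}}
  A14: {{f}} {{a,b},{a,b,g}} {{b,d},{b,c,d}}
  A15: {{b},{a,b},{b,c},{b,d},{b,g},{a,b,g},{b,c,d}}
  A23: {{a},{a,b},{a,e},{a,g},{e,g},{a,b,g},{a,e,g}} {{c,e}}
  A24: {{a},{a,b},{a,e},{a,g},{a,b,g},{a,e,g}} {{d},{b,d},{c,d},{b,c,d}}
  A25: {{a,b},{b,g},{a,b,g}} {{b,c},{b,d},{b,c,d}}
  A34: {{a},{a,b},{a,e},{a,g},{a,b,g},{a,e,g}}
  A35: {{a,b},{a,b,g}}
  A45: {{a,b},{a,b,g}} {{b,d},{b,c,d}}
  A123: {{a,b},{a,b,g}}
  A124: {{a,b},{a,b,g}} {{b,d},{b,c,d}}
  A125: {{a,b},{b,g},{a,b,g}} {{b,c},{b,d},{b,c,d}}
  A134: {{a,b},{a,b,g}}
  A135: {{a,b},{a,b,g}}
  A145: {{a,b},{a,b,g}} {{b,d},{b,c,d}}
  A234: {{a},{a,b},{a,e},{a,g},{a,b,g},{a,e,g}}
  A235: {{a,b},{a,b,g}}
  A245: {{a,b},{a,b,g}} {{b,d},{b,c,d}}
  A345: {{a,b},{a,b,g}}
  A1234: {{a,b},{a,b,g}}
  A1235: {{a,b},{a,b,g}}
  A1245: {{a,b},{a,b,g}} {{b,d},{b,c,d}}
  A1345: {{a,b},{a,b,g}}
  A2345: {{a,b},{a,b,g}}
  A12345: {{a,b},{a,b,g}}
C dims 8,17,14,6; δ0: rk 6, SNF 1^6; δ1: rk 9, SNF 1^9; δ2: rk 5, SNF 1^5
Ȟ^0 = (8 − 6) − 0 = 2, so Ȟ^0 ≅ Z^2
Ȟ^1 = (17 − 9) − 6 = 2, so Ȟ^1 ≅ Z^2
Ȟ^2 = (14 − 5) − 9 = 0, so Ȟ^2 ≅ 0


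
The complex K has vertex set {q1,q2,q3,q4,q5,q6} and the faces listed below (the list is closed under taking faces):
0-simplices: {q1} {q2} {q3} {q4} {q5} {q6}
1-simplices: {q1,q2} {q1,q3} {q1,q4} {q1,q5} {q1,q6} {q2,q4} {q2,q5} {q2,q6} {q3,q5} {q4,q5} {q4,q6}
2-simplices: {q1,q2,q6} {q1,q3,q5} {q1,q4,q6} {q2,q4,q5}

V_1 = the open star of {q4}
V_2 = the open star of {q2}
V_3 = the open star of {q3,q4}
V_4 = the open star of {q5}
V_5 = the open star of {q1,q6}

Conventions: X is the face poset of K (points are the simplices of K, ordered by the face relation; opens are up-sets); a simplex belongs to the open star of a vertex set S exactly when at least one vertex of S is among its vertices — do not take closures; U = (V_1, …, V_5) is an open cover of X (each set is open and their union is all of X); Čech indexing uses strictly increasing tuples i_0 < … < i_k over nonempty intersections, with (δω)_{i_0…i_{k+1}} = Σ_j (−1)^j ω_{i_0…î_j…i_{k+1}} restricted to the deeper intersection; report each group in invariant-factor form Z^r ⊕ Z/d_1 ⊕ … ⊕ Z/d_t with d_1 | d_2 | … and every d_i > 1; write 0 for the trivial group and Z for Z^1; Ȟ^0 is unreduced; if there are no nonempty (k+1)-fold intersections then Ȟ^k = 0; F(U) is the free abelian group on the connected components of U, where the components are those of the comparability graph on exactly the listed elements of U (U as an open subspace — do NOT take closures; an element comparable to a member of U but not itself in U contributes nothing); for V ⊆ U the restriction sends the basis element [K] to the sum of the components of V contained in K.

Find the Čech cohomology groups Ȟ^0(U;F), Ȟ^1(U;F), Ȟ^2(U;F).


nonempty overlaps:
  V1={{q4},{q1,q4},{q2,q4},{q4,q5},{q4,q6},{q1,q4,q6},{q2,q4,q5}} V2={{q2},{q1,q2},{q2,q4},{q2,q5},{q2,q6},{q1,q2,q6},{q2,q4,q5}} V3={{q3},{q4},{q1,q3},{q1,q4},{q2,q4},{q3,q5},{q4,q5},{q4,q6},{q1,q3,q5},{q1,q4,q6},{q2,q4,q5}} V4={{q5},{q1,q5},{q2,q5},{q3,q5},{q4,q5},{q1,q3,q5},{q2,q4,q5}} V5={{q1},{q6},{q1,q2},{q1,q3},{q1,q4},{q1,q5},{q1,q6},{q2,q6},{q4,q6},{q1,q2,q6},{q1,q3,q5},{q1,q4,q6}}
  V12={{q2,q4},{q2,q4,q5}} V13={{q4},{q1,q4},{q2,q4},{q4,q5},{q4,q6},{q1,q4,q6},{q2,q4,q5}} V14={{q4,q5},{q2,q4,q5}} V15={{q1,q4},{q4,q6},{q1,q4,q6}} V23={{q2,q4},{q2,q4,q5}} V24={{q2,q5},{q2,q4,q5}} V25={{q1,q2},{q2,q6},{q1,q2,q6}} V34={{q3,q5},{q4,q5},{q1,q3,q5},{q2,q4,q5}} V35={{q1,q3},{q1,q4},{q4,q6},{q1,q3,q5},{q1,q4,q6}} V45={{q1,q5},{q1,q3,q5}}
  V123={{q2,q4},{q2,q4,q5}} V124={{q2,q4,q5}} V134={{q4,q5},{q2,q4,q5}} V135={{q1,q4},{q4,q6},{q1,q4,q6}} V234={{q2,q4,q5}} V345={{q1,q3,q5}}
  V1234={{q2,q4,q5}}
components per intersection:
  V1: {{q4},{q1,q4},{q2,q4},{q4,q5},{q4,q6},{q1,q4,q6},{q2,q4,q5}}
  V2: {{q2},{q1,q2},{q2,q4},{q2,q5},{q2,q6},{q1,q2,q6},{q2,q4,q5}}
  V3: {{q3},{q1,q3},{q3,q5},{q1,q3,q5}} {{q4},{q1,q4},{q2,q4},{q4,q5},{q4,q6},{q1,q4,q6},{q2,q4,q5}}
  V4: {{q5},{q1,q5},{q2,q5},{q3,q5},{q4,q5},{q1,q3,q5},{q2,q4,q5}}
  V5: {{q1},{q6},{q1,q2},{q1,q3},{q1,q4},{q1,q5},{q1,q6},{q2,q6},{q4,q6},{q1,q2,q6},{q1,q3,q5},{q1,q4,q6}}
  V12: {{q2,q4},{q2,q4,q5}}
  V13: {{q4},{q1,q4},{q2,q4},{q4,q5},{q4,q6},{q1,q4,q6},{q2,q4,q5}}
  V14: {{q4,q5},{q2,q4,q5}}
  V15: {{q1,q4},{q4,q6},{q1,q4,q6}}
  V23: {{q2,q4},{q2,q4,q5}}
  V24: {{q2,q5},{q2,q4,q5}}
  V25: {{q1,q2},{q2,q6},{q1,q2,q6}}
  V34: {{q3,q5},{q1,q3,q5}} {{q4,q5},{q2,q4,q5}}
  V35: {{q1,q3},{q1,q3,q5}} {{q1,q4},{q4,q6},{q1,q4,q6}}
  V45: {{q1,q5},{q1,q3,q5}}
  V123: {{q2,q4},{q2,q4,q5}}
  V124: {{q2,q4,q5}}
  V134: {{q4,q5},{q2,q4,q5}}
  V135: {{q1,q4},{q4,q6},{q1,q4,q6}}
  V234: {{q2,q4,q5}}
  V345: {{q1,q3,q5}}
  V1234: {{q2,q4,q5}}
C dims 6,12,6,1; δ0: rk 5, SNF 1^5; δ1: rk 5, SNF 1^5; δ2: rk 1, SNF 1^1
degree 0: 6−5−0 = 1 → Ȟ^0 ≅ Z
degree 1: 12−5−5 = 2 → Ȟ^1 ≅ Z^2
degree 2: 6−1−5 = 0 → Ȟ^2 ≅ 0

Ȟ^0 = Z,  Ȟ^1 = Z^2,  Ȟ^2 = 0


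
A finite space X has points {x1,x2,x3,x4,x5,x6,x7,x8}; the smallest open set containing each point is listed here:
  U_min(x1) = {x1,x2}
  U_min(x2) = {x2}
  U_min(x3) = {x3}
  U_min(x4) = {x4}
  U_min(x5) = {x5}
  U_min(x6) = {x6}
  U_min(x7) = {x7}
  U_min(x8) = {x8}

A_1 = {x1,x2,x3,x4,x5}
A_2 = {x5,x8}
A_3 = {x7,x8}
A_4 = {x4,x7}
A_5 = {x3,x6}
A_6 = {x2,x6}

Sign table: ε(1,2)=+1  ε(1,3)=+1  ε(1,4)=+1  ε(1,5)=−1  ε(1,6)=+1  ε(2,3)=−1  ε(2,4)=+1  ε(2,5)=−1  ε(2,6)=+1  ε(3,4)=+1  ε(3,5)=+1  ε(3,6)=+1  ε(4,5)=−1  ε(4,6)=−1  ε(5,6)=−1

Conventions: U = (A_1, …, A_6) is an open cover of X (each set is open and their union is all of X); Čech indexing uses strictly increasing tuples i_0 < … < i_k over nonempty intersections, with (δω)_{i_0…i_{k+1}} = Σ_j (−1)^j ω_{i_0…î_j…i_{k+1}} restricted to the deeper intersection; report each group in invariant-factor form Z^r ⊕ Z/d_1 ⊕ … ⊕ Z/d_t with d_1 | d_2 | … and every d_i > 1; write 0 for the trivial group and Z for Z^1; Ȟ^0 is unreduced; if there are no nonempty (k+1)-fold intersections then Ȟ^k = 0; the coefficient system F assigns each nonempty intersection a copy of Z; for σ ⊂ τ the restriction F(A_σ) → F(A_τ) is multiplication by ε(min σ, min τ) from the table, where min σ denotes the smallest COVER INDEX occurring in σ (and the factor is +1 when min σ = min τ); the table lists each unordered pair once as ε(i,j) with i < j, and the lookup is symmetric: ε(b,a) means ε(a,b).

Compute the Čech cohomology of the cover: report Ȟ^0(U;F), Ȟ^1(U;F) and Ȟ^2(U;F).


Ȟ^0(U;F) ≅ 0,  Ȟ^1(U;F) ≅ Z ⊕ Z/2,  Ȟ^2(U;F) ≅ 0

nerve of the cover:
  A12={x5} A14={x4} A15={x3} A16={x2} A23={x8} A34={x7} A56={x6}
C dims 6,7; δ0: rk 6, SNF 1^5·2
Ȟ^0 = (6 − 6) − 0 = 0, so Ȟ^0 ≅ 0
Ȟ^1 = (7 − 0) − 6 = 1 plus torsion [2], so Ȟ^1 ≅ Z ⊕ Z/2
Ȟ^2 = (0 − 0) − 0 = 0, so Ȟ^2 ≅ 0
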